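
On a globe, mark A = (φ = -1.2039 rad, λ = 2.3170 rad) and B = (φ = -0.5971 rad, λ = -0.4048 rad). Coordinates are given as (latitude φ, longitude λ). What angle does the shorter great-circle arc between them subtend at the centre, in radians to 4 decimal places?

1.3141 rad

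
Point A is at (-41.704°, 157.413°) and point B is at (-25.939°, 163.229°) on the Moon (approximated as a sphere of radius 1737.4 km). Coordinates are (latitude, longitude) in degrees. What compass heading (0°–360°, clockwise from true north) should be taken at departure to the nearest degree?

19°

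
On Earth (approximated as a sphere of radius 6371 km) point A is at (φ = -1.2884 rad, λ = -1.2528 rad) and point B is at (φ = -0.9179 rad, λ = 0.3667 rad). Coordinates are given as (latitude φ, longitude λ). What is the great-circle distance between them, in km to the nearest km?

Let φ₁ = -1.2884 rad, φ₂ = -0.9179 rad, and Δλ = 1.6195 rad.
cos c = sin φ₁ sin φ₂ + cos φ₁ cos φ₂ cos Δλ = (-0.9604)(-0.7943) + (0.2787)(0.6075)(-0.0487) = 0.75462,
so c = arccos(0.75462) = 0.71572 rad.
Distance = R·c = 6371 × 0.7157 ≈ 4560 km.

4560 km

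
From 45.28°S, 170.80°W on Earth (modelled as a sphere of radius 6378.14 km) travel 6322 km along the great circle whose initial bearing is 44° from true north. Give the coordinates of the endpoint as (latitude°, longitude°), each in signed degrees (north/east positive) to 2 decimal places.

1.97°, -135.24°

Angular distance δ = d/R = 6322/6378.14 = 0.99120 rad; initial bearing θ = 0.7679 rad.
sin φ₂ = sin φ₁ cos δ + cos φ₁ sin δ cos θ = (-0.7106)(0.5477) + (0.7036)(0.8367)(0.7193) = 0.0343, so φ₂ = 1.97°.
Δλ = atan2(sin θ sin δ cos φ₁, cos δ − sin φ₁ sin φ₂) = atan2(0.4090, 0.5721) = 35.560°.
λ₂ = -170.800° + 35.560° = -135.24°.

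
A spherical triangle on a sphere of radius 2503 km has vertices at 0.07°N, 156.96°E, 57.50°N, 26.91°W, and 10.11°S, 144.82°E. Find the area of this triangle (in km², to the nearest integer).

2746361 km²

Side lengths (central angles): a = 2.3070, b = 0.2757, c = 2.1354 rad; semiperimeter s = 2.3590.
By l'Huilier's theorem, tan(E/4) = √[tan(s/2) tan((s−a)/2) tan((s−b)/2) tan((s−c)/2)], giving spherical excess E = 0.4384 rad.
Area = E·R² = 0.4384 × (2503)² ≈ 2746361 km².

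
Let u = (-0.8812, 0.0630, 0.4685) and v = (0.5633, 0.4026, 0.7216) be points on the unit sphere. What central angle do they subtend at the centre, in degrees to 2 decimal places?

97.64°

u·v = -0.1329; |u| = 1.0000, |v| = 1.0001.
cos θ = (u·v)/(|u||v|) = -0.1329, so θ = 97.64°.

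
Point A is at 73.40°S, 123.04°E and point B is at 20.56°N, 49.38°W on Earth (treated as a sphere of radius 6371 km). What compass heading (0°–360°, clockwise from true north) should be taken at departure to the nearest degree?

Δλ = -172.420° = -3.0093 rad.
y = sin Δλ · cos φ₂ = (-0.1319)(0.9363) = -0.1235
x = cos φ₁ sin φ₂ − sin φ₁ cos φ₂ cos Δλ = (0.2857)(0.3512) − (-0.9583)(0.9363)(-0.9913) = -0.7891
θ = atan2(y, x) = -171.10°; adding 360° gives 189°.

189°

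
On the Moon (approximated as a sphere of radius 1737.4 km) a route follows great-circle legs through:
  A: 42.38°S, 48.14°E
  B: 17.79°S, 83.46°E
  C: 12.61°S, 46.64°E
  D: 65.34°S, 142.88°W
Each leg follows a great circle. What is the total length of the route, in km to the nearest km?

5347 km

Leg A→B: central angle 0.6764 rad, distance 1175.1 km.
Leg B→C: central angle 0.6257 rad, distance 1087.1 km.
Leg C→D: central angle 1.7754 rad, distance 3084.5 km.
Total: 1175.1 + 1087.1 + 3084.5 ≈ 5347 km.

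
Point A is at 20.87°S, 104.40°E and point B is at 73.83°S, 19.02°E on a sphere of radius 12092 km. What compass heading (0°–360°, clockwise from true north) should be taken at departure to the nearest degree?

Δλ = -85.380° = -1.4902 rad.
y = sin Δλ · cos φ₂ = (-0.9968)(0.2785) = -0.2776
x = cos φ₁ sin φ₂ − sin φ₁ cos φ₂ cos Δλ = (0.9344)(-0.9604) − (-0.3562)(0.2785)(0.0805) = -0.8894
θ = atan2(y, x) = -162.67°; adding 360° gives 197°.

197°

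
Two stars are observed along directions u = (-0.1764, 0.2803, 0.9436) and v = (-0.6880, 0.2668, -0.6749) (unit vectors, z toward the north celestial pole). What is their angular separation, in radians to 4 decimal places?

u·v = -0.4407; |u| = 1.0000, |v| = 1.0000.
cos θ = (u·v)/(|u||v|) = -0.4407, so θ = 2.0271 rad.

2.0271 rad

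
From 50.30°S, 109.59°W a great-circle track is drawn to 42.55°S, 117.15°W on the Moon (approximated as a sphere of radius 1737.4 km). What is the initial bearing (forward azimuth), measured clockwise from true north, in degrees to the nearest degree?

323°

Δλ = -7.560° = -0.1319 rad.
y = sin Δλ · cos φ₂ = (-0.1316)(0.7367) = -0.0969
x = cos φ₁ sin φ₂ − sin φ₁ cos φ₂ cos Δλ = (0.6388)(-0.6762) − (-0.7694)(0.7367)(0.9913) = 0.1299
θ = atan2(y, x) = -36.72°; adding 360° gives 323°.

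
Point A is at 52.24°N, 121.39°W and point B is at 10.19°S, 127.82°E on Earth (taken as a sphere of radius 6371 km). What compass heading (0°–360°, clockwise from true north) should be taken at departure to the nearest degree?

Δλ = -110.790° = -1.9337 rad.
y = sin Δλ · cos φ₂ = (-0.9349)(0.9842) = -0.9201
x = cos φ₁ sin φ₂ − sin φ₁ cos φ₂ cos Δλ = (0.6124)(-0.1769) − (0.7906)(0.9842)(-0.3549) = 0.1679
θ = atan2(y, x) = -79.66°; adding 360° gives 280°.

280°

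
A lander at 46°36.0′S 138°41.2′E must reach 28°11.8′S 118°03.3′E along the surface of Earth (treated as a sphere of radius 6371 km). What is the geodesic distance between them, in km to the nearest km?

With latitudes φ₁ = -46.600°, φ₂ = -28.197° and longitude difference Δλ = -20.632°:
cos c = sin φ₁ sin φ₂ + cos φ₁ cos φ₂ cos Δλ = (-0.7266)(-0.4725) + (0.6871)(0.8813)(0.9359) = 0.91002,
so c = arccos(0.91002) = 0.42746 rad.
Distance = R·c = 6371 × 0.4275 ≈ 2723 km.

2723 km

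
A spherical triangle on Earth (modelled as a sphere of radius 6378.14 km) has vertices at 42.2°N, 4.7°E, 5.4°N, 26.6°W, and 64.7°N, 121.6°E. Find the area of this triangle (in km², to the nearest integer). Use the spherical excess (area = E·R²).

Side lengths (central angles): a = 1.8510, b = 1.0882, c = 0.8046 rad; semiperimeter s = 1.8719.
By l'Huilier's theorem, tan(E/4) = √[tan(s/2) tan((s−a)/2) tan((s−b)/2) tan((s−c)/2)], giving spherical excess E = 0.2354 rad.
Area = E·R² = 0.2354 × (6378.14)² ≈ 9574514 km².

9574514 km²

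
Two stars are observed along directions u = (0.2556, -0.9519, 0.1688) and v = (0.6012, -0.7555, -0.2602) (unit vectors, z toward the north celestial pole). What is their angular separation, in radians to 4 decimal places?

u·v = 0.8289; |u| = 1.0000, |v| = 1.0000.
cos θ = (u·v)/(|u||v|) = 0.8290, so θ = 0.5935 rad.

0.5935 rad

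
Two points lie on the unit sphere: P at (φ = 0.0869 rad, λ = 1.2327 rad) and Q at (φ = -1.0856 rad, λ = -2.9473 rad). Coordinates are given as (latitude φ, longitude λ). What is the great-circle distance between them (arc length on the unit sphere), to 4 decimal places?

1.8887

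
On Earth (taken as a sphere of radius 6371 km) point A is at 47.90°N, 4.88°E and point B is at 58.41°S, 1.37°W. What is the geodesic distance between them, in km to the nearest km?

In radians: φ₁ = 0.8360, φ₂ = -1.0194, Δλ = -6.250° = -0.1091 rad.
cos c = sin φ₁ sin φ₂ + cos φ₁ cos φ₂ cos Δλ = (0.7420)(-0.8518) + (0.6704)(0.5238)(0.9941) = -0.28292,
so c = arccos(-0.28292) = 1.85764 rad.
Distance = R·c = 6371 × 1.8576 ≈ 11835 km.

11835 km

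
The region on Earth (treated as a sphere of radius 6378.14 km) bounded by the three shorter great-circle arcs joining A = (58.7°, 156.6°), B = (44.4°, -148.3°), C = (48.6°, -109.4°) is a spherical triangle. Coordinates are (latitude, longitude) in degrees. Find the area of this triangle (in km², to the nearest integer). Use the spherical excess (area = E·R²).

5922602 km²

Side lengths (central angles): a = 0.4679, b = 0.9059, c = 0.6263 rad; semiperimeter s = 1.0000.
By l'Huilier's theorem, tan(E/4) = √[tan(s/2) tan((s−a)/2) tan((s−b)/2) tan((s−c)/2)], giving spherical excess E = 0.1456 rad.
Area = E·R² = 0.1456 × (6378.14)² ≈ 5922602 km².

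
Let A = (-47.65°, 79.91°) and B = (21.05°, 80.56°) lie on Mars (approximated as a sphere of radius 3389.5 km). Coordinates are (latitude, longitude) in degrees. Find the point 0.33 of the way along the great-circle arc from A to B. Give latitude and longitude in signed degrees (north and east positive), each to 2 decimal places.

-24.98°, 80.19°

The central angle between A and B is δ = 1.1991 rad.
With f = 0.33, the slerp weights are sin((1−f)δ)/sin δ = 0.7725 and sin(fδ)/sin δ = 0.4137.
Weighted sum of the unit vectors: (0.7725)·(0.1180,0.6632,-0.7390) + (0.4137)·(0.1531,0.9206,0.3592) = (0.1545, 0.8932, -0.4223).
Converting back: φ = atan2(z, √(x²+y²)) = -24.98°, λ = atan2(y, x) = 80.19°.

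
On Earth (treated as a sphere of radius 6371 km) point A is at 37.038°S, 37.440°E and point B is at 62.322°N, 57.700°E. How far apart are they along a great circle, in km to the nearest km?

Let φ₁ = -0.6464 rad, φ₂ = 1.0877 rad, and Δλ = 0.3536 rad.
Haversine: a = sin²(Δφ/2) + cos φ₁ cos φ₂ sin²(Δλ/2) = 0.5813 + (0.7982)(0.4645)(0.0309) = 0.59279.
Central angle c = 2·arcsin(√a) = 1.75746 rad.
Distance = R·c = 6371 × 1.7575 ≈ 11197 km.

11197 km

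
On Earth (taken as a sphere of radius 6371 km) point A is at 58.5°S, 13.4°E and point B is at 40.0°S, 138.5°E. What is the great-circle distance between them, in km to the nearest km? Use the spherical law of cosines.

Let φ₁ = -1.0210 rad, φ₂ = -0.6981 rad, and Δλ = 2.1834 rad.
cos c = sin φ₁ sin φ₂ + cos φ₁ cos φ₂ cos Δλ = (-0.8526)(-0.6428) + (0.5225)(0.7660)(-0.5750) = 0.31792,
so c = arccos(0.31792) = 1.24727 rad.
Distance = R·c = 6371 × 1.2473 ≈ 7946 km.

7946 km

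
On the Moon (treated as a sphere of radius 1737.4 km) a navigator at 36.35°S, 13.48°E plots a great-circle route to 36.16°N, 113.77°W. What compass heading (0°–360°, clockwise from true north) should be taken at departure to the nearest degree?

286°

Δλ = -127.250° = -2.2209 rad.
y = sin Δλ · cos φ₂ = (-0.7960)(0.8074) = -0.6427
x = cos φ₁ sin φ₂ − sin φ₁ cos φ₂ cos Δλ = (0.8054)(0.5900) − (-0.5927)(0.8074)(-0.6053) = 0.1856
θ = atan2(y, x) = -73.89°; adding 360° gives 286°.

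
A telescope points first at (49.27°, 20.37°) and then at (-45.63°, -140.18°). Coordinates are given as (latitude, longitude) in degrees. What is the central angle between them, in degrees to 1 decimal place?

With latitudes φ₁ = 49.270°, φ₂ = -45.630° and longitude difference Δλ = -160.550°:
cos c = sin φ₁ sin φ₂ + cos φ₁ cos φ₂ cos Δλ = (0.7578)(-0.7148) + (0.6525)(0.6993)(-0.9429) = -0.97194,
so c = arccos(-0.97194) = 2.90415 rad.
So the angular separation is 166.4°.

166.4°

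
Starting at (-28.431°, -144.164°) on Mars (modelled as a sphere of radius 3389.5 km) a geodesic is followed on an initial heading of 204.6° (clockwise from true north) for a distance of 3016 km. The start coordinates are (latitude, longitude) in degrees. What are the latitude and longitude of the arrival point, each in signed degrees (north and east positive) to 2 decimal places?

Angular distance δ = d/R = 3016/3389.5 = 0.88981 rad; initial bearing θ = 3.5709 rad.
sin φ₂ = sin φ₁ cos δ + cos φ₁ sin δ cos θ = (-0.4761)(0.6296) + (0.8794)(0.7770)(-0.9092) = -0.9210, so φ₂ = -67.07°.
Δλ = atan2(sin θ sin δ cos φ₁, cos δ − sin φ₁ sin φ₂) = atan2(-0.2844, 0.1911) = -56.104°.
λ₂ = -144.164° − 56.104° = -200.27° → 159.73° after wrapping to (−180°, 180°].

-67.07°, 159.73°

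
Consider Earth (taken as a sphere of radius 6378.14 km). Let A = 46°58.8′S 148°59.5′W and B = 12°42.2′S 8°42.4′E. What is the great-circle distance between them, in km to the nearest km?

13032 km

With latitudes φ₁ = -46.980°, φ₂ = -12.703° and longitude difference Δλ = 157.698°:
Haversine: a = sin²(Δφ/2) + cos φ₁ cos φ₂ sin²(Δλ/2) = 0.0868 + (0.6823)(0.9755)(0.9626) = 0.72750.
Central angle c = 2·arcsin(√a) = 2.04316 rad.
Distance = R·c = 6378.14 × 2.0432 ≈ 13032 km.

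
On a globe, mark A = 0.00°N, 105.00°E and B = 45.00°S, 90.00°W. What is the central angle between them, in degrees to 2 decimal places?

133.08°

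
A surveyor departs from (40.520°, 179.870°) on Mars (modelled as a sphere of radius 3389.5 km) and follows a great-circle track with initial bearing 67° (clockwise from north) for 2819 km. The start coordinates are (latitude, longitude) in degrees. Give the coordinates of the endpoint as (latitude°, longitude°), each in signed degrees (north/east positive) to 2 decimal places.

41.09°, -115.63°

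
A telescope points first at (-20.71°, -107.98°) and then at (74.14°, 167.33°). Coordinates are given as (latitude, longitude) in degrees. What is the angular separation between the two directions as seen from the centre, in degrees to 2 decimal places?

108.45°

In radians: φ₁ = -0.3615, φ₂ = 1.2940, Δλ = -84.690° = -1.4781 rad.
cos c = sin φ₁ sin φ₂ + cos φ₁ cos φ₂ cos Δλ = (-0.3536)(0.9619) + (0.9354)(0.2733)(0.0925) = -0.31652,
so c = arccos(-0.31652) = 1.89285 rad.
So the angular separation is 108.45°.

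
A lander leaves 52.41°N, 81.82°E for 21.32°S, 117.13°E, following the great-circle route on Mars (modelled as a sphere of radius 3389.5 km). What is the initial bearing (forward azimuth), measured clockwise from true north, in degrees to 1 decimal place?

146.8°

Δλ = 35.310° = 0.6163 rad.
y = sin Δλ · cos φ₂ = (0.5780)(0.9316) = 0.5384
x = cos φ₁ sin φ₂ − sin φ₁ cos φ₂ cos Δλ = (0.6100)(-0.3636) − (0.7924)(0.9316)(0.8160) = -0.8242
θ = atan2(y, x) = 146.84°, so the bearing is 146.8°.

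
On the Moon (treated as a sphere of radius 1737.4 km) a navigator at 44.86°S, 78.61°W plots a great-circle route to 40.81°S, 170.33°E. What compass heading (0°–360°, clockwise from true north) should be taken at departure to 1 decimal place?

227.2°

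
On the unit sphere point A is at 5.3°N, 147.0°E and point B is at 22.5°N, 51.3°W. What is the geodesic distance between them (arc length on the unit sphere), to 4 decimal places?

With latitudes φ₁ = 5.300°, φ₂ = 22.500° and longitude difference Δλ = 161.700°:
cos c = sin φ₁ sin φ₂ + cos φ₁ cos φ₂ cos Δλ = (0.0924)(0.3827) + (0.9957)(0.9239)(-0.9494) = -0.83806,
so c = arccos(-0.83806) = 2.56451 rad.
On the unit sphere the arc length equals the central angle: 2.5645.

2.5645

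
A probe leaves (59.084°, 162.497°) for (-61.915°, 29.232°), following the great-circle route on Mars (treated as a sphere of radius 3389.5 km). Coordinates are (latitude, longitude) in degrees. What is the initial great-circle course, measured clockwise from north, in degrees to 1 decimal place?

With φ₁ = 1.0312, φ₂ = -1.0806, Δλ = -2.3259 rad, the forward-azimuth formula gives
θ = atan2( sin Δλ cos φ₂ , cos φ₁ sin φ₂ − sin φ₁ cos φ₂ cos Δλ ) = atan2(-0.3428, -0.1765) = -117.24°.
Adding 360° brings this into [0°, 360°): 242.8°.

242.8°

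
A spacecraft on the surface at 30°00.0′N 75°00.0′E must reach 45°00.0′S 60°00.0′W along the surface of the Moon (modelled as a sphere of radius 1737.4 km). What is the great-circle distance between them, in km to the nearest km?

4302 km

With latitudes φ₁ = 30.000°, φ₂ = -45.000° and longitude difference Δλ = -135.000°:
cos c = sin φ₁ sin φ₂ + cos φ₁ cos φ₂ cos Δλ = (0.5000)(-0.7071) + (0.8660)(0.7071)(-0.7071) = -0.78657,
so c = arccos(-0.78657) = 2.47602 rad.
Distance = R·c = 1737.4 × 2.4760 ≈ 4302 km.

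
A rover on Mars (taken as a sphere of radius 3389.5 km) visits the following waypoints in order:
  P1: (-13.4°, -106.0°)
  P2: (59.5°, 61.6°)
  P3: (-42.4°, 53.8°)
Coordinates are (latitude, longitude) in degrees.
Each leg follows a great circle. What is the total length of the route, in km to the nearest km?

Leg P1→P2: central angle 2.3211 rad, distance 7867.5 km.
Leg P2→P3: central angle 1.7820 rad, distance 6040.2 km.
Total: 7867.5 + 6040.2 ≈ 13908 km.

13908 km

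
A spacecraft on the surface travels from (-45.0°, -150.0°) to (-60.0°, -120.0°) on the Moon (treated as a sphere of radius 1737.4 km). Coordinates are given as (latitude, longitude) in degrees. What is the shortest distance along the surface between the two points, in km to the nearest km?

Let φ₁ = -0.7854 rad, φ₂ = -1.0472 rad, and Δλ = 0.5236 rad.
Haversine: a = sin²(Δφ/2) + cos φ₁ cos φ₂ sin²(Δλ/2) = 0.0170 + (0.7071)(0.5000)(0.0670) = 0.04072.
Central angle c = 2·arcsin(√a) = 0.40638 rad.
Distance = R·c = 1737.4 × 0.4064 ≈ 706 km.

706 km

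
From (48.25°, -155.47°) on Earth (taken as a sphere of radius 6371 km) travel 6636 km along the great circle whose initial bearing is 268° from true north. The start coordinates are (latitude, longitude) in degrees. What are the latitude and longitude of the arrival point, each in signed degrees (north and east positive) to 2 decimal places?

Angular distance δ = d/R = 6636/6371 = 1.04159 rad; initial bearing θ = 4.6775 rad.
sin φ₂ = sin φ₁ cos δ + cos φ₁ sin δ cos θ = (0.7461)(0.5048) + (0.6659)(0.8632)(-0.0349) = 0.3566, so φ₂ = 20.89°.
Δλ = atan2(sin θ sin δ cos φ₁, cos δ − sin φ₁ sin φ₂) = atan2(-0.5744, 0.2388) = -67.426°.
λ₂ = -155.470° − 67.426° = -222.90° → 137.10° after wrapping to (−180°, 180°].

20.89°, 137.10°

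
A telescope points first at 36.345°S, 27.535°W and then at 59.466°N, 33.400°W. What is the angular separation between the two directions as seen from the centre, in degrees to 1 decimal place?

95.9°

Let φ₁ = -0.6343 rad, φ₂ = 1.0379 rad, and Δλ = -0.1024 rad.
Haversine: a = sin²(Δφ/2) + cos φ₁ cos φ₂ sin²(Δλ/2) = 0.5506 + (0.8055)(0.5080)(0.0026) = 0.55169.
Central angle c = 2·arcsin(√a) = 1.67437 rad.
So the angular separation is 95.9°.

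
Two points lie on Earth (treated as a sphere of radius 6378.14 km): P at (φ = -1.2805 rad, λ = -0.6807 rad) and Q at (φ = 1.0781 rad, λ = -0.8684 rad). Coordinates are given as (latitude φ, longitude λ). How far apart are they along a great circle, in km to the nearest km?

15065 km

With latitudes φ₁ = -73.367°, φ₂ = 61.771° and longitude difference Δλ = -10.754°:
cos c = sin φ₁ sin φ₂ + cos φ₁ cos φ₂ cos Δλ = (-0.9582)(0.8811) + (0.2862)(0.4730)(0.9824) = -0.71118,
so c = arccos(-0.71118) = 2.36198 rad.
Distance = R·c = 6378.14 × 2.3620 ≈ 15065 km.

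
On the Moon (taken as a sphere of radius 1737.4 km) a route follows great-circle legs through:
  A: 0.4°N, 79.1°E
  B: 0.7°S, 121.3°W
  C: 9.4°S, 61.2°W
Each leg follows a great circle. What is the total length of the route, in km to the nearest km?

6671 km

Leg A→B: central angle 2.7855 rad, distance 4839.6 km.
Leg B→C: central angle 1.0544 rad, distance 1831.9 km.
Total: 4839.6 + 1831.9 ≈ 6671 km.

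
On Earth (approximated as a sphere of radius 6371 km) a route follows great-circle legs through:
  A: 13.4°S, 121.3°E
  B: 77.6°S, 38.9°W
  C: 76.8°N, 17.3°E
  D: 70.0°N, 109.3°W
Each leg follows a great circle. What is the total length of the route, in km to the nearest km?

Leg A→B: central angle 1.5410 rad, distance 9817.6 km.
Leg B→C: central angle 2.7481 rad, distance 17508.4 km.
Leg C→D: central angle 0.5190 rad, distance 3306.8 km.
Total: 9817.6 + 17508.4 + 3306.8 ≈ 30633 km.

30633 km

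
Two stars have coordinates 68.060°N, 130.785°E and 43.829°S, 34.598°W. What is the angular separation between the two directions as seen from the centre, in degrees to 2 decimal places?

154.58°

With latitudes φ₁ = 68.060°, φ₂ = -43.829° and longitude difference Δλ = -165.383°:
Haversine: a = sin²(Δφ/2) + cos φ₁ cos φ₂ sin²(Δλ/2) = 0.6864 + (0.3736)(0.7214)(0.9838) = 0.95159.
Central angle c = 2·arcsin(√a) = 2.69790 rad.
So the angular separation is 154.58°.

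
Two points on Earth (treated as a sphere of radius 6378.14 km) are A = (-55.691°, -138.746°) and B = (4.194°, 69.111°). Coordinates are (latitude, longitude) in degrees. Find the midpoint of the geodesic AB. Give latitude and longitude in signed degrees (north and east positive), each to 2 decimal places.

-53.15°, 96.94°

The central angle between A and B is δ = 2.1621 rad.
With f = 0.5, the slerp weights are sin((1−f)δ)/sin δ = 1.0629 and sin(fδ)/sin δ = 1.0629.
Weighted sum of the unit vectors: (1.0629)·(-0.4238,-0.3717,-0.8260) + (1.0629)·(0.3556,0.9318,0.0731) = (-0.0724, 0.5953, -0.8002).
Converting back: φ = atan2(z, √(x²+y²)) = -53.15°, λ = atan2(y, x) = 96.94°.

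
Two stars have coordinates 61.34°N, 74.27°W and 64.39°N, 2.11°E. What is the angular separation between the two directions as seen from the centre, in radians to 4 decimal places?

Let φ₁ = 1.0706 rad, φ₂ = 1.1238 rad, and Δλ = 1.3331 rad.
Haversine: a = sin²(Δφ/2) + cos φ₁ cos φ₂ sin²(Δλ/2) = 0.0007 + (0.4796)(0.4322)(0.3823) = 0.07995.
Central angle c = 2·arcsin(√a) = 0.57334 rad.
So the angular separation is 0.5733 rad.

0.5733 rad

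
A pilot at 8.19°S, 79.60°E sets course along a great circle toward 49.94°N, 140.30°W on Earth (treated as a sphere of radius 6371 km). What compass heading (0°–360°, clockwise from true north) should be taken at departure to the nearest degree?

With φ₁ = -0.1429, φ₂ = 0.8716, Δλ = 2.4452 rad, the forward-azimuth formula gives
θ = atan2( sin Δλ cos φ₂ , cos φ₁ sin φ₂ − sin φ₁ cos φ₂ cos Δλ ) = atan2(0.4128, 0.6872) = 30.99°.
So the initial bearing is 31°.

31°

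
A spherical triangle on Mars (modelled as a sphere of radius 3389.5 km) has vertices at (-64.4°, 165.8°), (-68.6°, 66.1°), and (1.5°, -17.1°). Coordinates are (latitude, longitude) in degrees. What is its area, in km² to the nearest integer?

5608244 km²

Side lengths (central angles): a = 1.5520, b = 2.0432, c = 0.6214 rad; semiperimeter s = 2.1082.
By l'Huilier's theorem, tan(E/4) = √[tan(s/2) tan((s−a)/2) tan((s−b)/2) tan((s−c)/2)], giving spherical excess E = 0.4882 rad.
Area = E·R² = 0.4882 × (3389.5)² ≈ 5608244 km².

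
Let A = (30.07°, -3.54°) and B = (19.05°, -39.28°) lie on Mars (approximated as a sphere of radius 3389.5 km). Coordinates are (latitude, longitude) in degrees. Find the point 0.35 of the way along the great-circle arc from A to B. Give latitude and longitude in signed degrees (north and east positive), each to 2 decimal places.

27.23°, -16.78°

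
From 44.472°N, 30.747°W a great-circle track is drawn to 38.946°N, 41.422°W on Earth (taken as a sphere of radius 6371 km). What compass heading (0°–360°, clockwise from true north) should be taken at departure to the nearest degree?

With φ₁ = 0.7762, φ₂ = 0.6797, Δλ = -0.1863 rad, the forward-azimuth formula gives
θ = atan2( sin Δλ cos φ₂ , cos φ₁ sin φ₂ − sin φ₁ cos φ₂ cos Δλ ) = atan2(-0.1441, -0.0869) = -121.09°.
Adding 360° brings this into [0°, 360°): 239°.

239°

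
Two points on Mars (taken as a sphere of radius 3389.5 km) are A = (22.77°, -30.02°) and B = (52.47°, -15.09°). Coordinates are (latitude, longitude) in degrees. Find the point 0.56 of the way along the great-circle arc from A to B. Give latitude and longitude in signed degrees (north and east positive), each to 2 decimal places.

The central angle between A and B is δ = 0.5554 rad.
With f = 0.56, the slerp weights are sin((1−f)δ)/sin δ = 0.4589 and sin(fδ)/sin δ = 0.5804.
Weighted sum of the unit vectors: (0.4589)·(0.7984,-0.4613,0.3870) + (0.5804)·(0.5882,-0.1586,0.7930) = (0.7077, -0.3037, 0.6379).
Converting back: φ = atan2(z, √(x²+y²)) = 39.63°, λ = atan2(y, x) = -23.23°.

39.63°, -23.23°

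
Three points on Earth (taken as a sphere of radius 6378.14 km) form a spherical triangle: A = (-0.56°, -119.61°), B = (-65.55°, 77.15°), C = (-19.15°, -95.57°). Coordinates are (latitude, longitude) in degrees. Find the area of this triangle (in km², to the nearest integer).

22263608 km²

Side lengths (central angles): a = 1.6601, b = 0.5239, c = 1.9686 rad; semiperimeter s = 2.0763.
By l'Huilier's theorem, tan(E/4) = √[tan(s/2) tan((s−a)/2) tan((s−b)/2) tan((s−c)/2)], giving spherical excess E = 0.5473 rad.
Area = E·R² = 0.5473 × (6378.14)² ≈ 22263608 km².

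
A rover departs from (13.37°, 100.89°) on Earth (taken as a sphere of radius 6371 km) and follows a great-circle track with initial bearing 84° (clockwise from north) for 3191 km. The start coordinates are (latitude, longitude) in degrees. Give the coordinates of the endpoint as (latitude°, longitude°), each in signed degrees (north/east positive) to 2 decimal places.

14.58°, 130.46°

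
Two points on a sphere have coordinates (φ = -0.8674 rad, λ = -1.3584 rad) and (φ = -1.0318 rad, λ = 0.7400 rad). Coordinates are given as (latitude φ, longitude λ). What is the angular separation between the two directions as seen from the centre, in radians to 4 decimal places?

Let φ₁ = -0.8674 rad, φ₂ = -1.0318 rad, and Δλ = 2.0984 rad.
cos c = sin φ₁ sin φ₂ + cos φ₁ cos φ₂ cos Δλ = (-0.7626)(-0.8582) + (0.6468)(0.5133)(-0.5035) = 0.48738,
so c = arccos(0.48738) = 1.06171 rad.
So the angular separation is 1.0617 rad.

1.0617 rad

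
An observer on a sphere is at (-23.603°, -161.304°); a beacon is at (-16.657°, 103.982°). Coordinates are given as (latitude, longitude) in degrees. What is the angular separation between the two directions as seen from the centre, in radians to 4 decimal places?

1.5282 rad

In radians: φ₁ = -0.4120, φ₂ = -0.2907, Δλ = -94.714° = -1.6531 rad.
Haversine: a = sin²(Δφ/2) + cos φ₁ cos φ₂ sin²(Δλ/2) = 0.0037 + (0.9163)(0.9580)(0.5411) = 0.47869.
Central angle c = 2·arcsin(√a) = 1.52816 rad.
So the angular separation is 1.5282 rad.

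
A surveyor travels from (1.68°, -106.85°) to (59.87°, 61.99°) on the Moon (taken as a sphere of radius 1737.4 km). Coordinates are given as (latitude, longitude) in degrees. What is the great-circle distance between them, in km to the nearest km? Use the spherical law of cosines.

3573 km

With latitudes φ₁ = 1.680°, φ₂ = 59.870° and longitude difference Δλ = 168.840°:
cos c = sin φ₁ sin φ₂ + cos φ₁ cos φ₂ cos Δλ = (0.0293)(0.8649) + (0.9996)(0.5020)(-0.9811) = -0.46690,
so c = arccos(-0.46690) = 2.05658 rad.
Distance = R·c = 1737.4 × 2.0566 ≈ 3573 km.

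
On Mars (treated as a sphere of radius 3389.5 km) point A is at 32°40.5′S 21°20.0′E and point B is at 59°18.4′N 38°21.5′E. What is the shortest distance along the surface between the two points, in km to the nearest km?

Let φ₁ = -0.5703 rad, φ₂ = 1.0351 rad, and Δλ = 0.2971 rad.
cos c = sin φ₁ sin φ₂ + cos φ₁ cos φ₂ cos Δλ = (-0.5399)(0.8599) + (0.8417)(0.5104)(0.9562) = -0.05341,
so c = arccos(-0.05341) = 1.62423 rad.
Distance = R·c = 3389.5 × 1.6242 ≈ 5505 km.

5505 km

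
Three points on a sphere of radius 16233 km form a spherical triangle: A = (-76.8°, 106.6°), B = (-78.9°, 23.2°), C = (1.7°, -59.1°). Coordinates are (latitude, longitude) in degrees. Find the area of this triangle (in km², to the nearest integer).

39765107 km²

Side lengths (central angles): a = 1.5741, b = 1.8235, c = 0.2823 rad; semiperimeter s = 1.8400.
By l'Huilier's theorem, tan(E/4) = √[tan(s/2) tan((s−a)/2) tan((s−b)/2) tan((s−c)/2)], giving spherical excess E = 0.1509 rad.
Area = E·R² = 0.1509 × (16233)² ≈ 39765107 km².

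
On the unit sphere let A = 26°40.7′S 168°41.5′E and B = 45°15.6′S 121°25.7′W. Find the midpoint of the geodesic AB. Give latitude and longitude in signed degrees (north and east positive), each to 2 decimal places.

The central angle between A and B is δ = 1.0060 rad.
With f = 0.5, the slerp weights are sin((1−f)δ)/sin δ = 0.5707 and sin(fδ)/sin δ = 0.5707.
Weighted sum of the unit vectors: (0.5707)·(-0.8762,0.1752,-0.4490) + (0.5707)·(-0.3670,-0.6006,-0.7103) = (-0.7095, -0.2428, -0.6616).
Converting back: φ = atan2(z, √(x²+y²)) = -41.42°, λ = atan2(y, x) = -161.11°.

-41.42°, -161.11°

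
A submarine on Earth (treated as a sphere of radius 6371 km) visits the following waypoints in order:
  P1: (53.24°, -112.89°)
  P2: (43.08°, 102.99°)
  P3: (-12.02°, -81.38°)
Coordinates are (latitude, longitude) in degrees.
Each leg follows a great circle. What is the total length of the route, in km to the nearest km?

25306 km

Leg P1→P2: central angle 1.3766 rad, distance 8770.0 km.
Leg P2→P3: central angle 2.5955 rad, distance 16535.8 km.
Total: 8770.0 + 16535.8 ≈ 25306 km.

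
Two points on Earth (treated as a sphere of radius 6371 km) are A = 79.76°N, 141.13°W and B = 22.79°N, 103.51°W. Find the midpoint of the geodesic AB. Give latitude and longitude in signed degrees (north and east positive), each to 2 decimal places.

52.08°, -109.34°

Central angle δ = 1.0344 rad. Interpolating on the sphere with fraction f = 0.5:
P = [sin((1−f)δ)·A + sin(fδ)·B] / sin δ = 0.5752·A + 0.5752·B in Cartesian coordinates,
giving P = (-0.2035, -0.5798, 0.7889), i.e. latitude 52.08°, longitude -109.34°.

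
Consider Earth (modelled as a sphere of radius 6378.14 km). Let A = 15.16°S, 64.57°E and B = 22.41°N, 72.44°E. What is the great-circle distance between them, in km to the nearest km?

4269 km

In radians: φ₁ = -0.2646, φ₂ = 0.3911, Δλ = 7.870° = 0.1374 rad.
cos c = sin φ₁ sin φ₂ + cos φ₁ cos φ₂ cos Δλ = (-0.2615)(0.3812) + (0.9652)(0.9245)(0.9906) = 0.78420,
so c = arccos(0.78420) = 0.66938 rad.
Distance = R·c = 6378.14 × 0.6694 ≈ 4269 km.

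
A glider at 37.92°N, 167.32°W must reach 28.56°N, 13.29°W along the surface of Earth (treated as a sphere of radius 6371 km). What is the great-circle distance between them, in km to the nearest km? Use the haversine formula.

12144 km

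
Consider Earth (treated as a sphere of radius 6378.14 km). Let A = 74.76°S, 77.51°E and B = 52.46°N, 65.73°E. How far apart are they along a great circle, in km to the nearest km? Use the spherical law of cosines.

Let φ₁ = -1.3048 rad, φ₂ = 0.9156 rad, and Δλ = -0.2056 rad.
cos c = sin φ₁ sin φ₂ + cos φ₁ cos φ₂ cos Δλ = (-0.9648)(0.7929) + (0.2629)(0.6093)(0.9789) = -0.60825,
so c = arccos(-0.60825) = 2.22465 rad.
Distance = R·c = 6378.14 × 2.2247 ≈ 14189 km.

14189 km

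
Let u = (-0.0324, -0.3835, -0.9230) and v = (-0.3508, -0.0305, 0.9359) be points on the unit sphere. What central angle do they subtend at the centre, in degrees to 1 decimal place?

u·v = -0.8408; |u| = 1.0000, |v| = 0.9999.
cos θ = (u·v)/(|u||v|) = -0.8408, so θ = 147.2°.

147.2°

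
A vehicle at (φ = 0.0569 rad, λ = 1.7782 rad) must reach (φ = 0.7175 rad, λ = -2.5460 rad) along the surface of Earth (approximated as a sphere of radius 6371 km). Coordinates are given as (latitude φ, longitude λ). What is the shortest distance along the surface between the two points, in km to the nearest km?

11600 km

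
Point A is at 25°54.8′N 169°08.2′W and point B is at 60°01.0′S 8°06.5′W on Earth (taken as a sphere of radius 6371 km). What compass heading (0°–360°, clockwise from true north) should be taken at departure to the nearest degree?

Δλ = 161.028° = 2.8105 rad.
y = sin Δλ · cos φ₂ = (0.3251)(0.4997) = 0.1625
x = cos φ₁ sin φ₂ − sin φ₁ cos φ₂ cos Δλ = (0.8995)(-0.8662) − (0.4370)(0.4997)(-0.9457) = -0.5726
θ = atan2(y, x) = 164.16°, so the bearing is 164°.

164°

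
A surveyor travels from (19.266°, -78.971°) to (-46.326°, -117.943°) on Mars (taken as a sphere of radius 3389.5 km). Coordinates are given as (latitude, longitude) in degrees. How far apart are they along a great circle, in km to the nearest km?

In radians: φ₁ = 0.3363, φ₂ = -0.8085, Δλ = -38.972° = -0.6802 rad.
cos c = sin φ₁ sin φ₂ + cos φ₁ cos φ₂ cos Δλ = (0.3300)(-0.7233) + (0.9440)(0.6906)(0.7775) = 0.26816,
so c = arccos(0.26816) = 1.29932 rad.
Distance = R·c = 3389.5 × 1.2993 ≈ 4404 km.

4404 km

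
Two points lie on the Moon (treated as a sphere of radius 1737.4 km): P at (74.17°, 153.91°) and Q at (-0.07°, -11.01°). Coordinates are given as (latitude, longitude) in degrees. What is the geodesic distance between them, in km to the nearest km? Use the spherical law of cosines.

3194 km

With latitudes φ₁ = 74.170°, φ₂ = -0.070° and longitude difference Δλ = -164.920°:
cos c = sin φ₁ sin φ₂ + cos φ₁ cos φ₂ cos Δλ = (0.9621)(-0.0012) + (0.2728)(1.0000)(-0.9656) = -0.26457,
so c = arccos(-0.26457) = 1.83855 rad.
Distance = R·c = 1737.4 × 1.8385 ≈ 3194 km.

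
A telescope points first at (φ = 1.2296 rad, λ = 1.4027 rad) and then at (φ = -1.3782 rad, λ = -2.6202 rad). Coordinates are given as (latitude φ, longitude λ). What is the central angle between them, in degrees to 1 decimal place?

In radians: φ₁ = 1.2296, φ₂ = -1.3782, Δλ = 129.505° = 2.2603 rad.
cos c = sin φ₁ sin φ₂ + cos φ₁ cos φ₂ cos Δλ = (0.9424)(-0.9815) + (0.3346)(0.1914)(-0.6361) = -0.96568,
so c = arccos(-0.96568) = 2.87883 rad.
So the angular separation is 164.9°.

164.9°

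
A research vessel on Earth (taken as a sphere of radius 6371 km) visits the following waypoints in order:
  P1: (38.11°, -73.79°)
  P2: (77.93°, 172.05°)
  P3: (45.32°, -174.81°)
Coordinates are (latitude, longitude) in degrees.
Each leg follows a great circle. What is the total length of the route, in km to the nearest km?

10073 km

Leg P1→P2: central angle 1.0049 rad, distance 6402.1 km.
Leg P2→P3: central angle 0.5763 rad, distance 3671.3 km.
Total: 6402.1 + 3671.3 ≈ 10073 km.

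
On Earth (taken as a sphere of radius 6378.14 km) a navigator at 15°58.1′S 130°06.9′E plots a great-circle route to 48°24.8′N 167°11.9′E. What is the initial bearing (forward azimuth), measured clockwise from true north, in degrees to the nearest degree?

25°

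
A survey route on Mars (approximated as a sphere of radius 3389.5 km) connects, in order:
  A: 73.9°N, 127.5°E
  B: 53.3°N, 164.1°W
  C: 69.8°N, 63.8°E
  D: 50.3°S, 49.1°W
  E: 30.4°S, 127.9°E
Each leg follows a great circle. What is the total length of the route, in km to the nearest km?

Leg A→B: central angle 0.5893 rad, distance 1997.4 km.
Leg B→C: central angle 0.9095 rad, distance 3082.9 km.
Leg C→D: central angle 2.5114 rad, distance 8512.3 km.
Leg D→E: central angle 1.7323 rad, distance 5871.8 km.
Total: 1997.4 + 3082.9 + 8512.3 + 5871.8 ≈ 19464 km.

19464 km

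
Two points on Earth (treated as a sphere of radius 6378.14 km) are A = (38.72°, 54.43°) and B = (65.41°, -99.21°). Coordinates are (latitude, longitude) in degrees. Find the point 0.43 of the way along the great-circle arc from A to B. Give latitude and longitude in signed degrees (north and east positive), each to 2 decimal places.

69.21°, 37.86°

The central angle between A and B is δ = 1.2892 rad.
With f = 0.43, the slerp weights are sin((1−f)δ)/sin δ = 0.6980 and sin(fδ)/sin δ = 0.5480.
Weighted sum of the unit vectors: (0.6980)·(0.4538,0.6346,0.6255) + (0.5480)·(-0.0666,-0.4108,0.9093) = (0.2803, 0.2179, 0.9349).
Converting back: φ = atan2(z, √(x²+y²)) = 69.21°, λ = atan2(y, x) = 37.86°.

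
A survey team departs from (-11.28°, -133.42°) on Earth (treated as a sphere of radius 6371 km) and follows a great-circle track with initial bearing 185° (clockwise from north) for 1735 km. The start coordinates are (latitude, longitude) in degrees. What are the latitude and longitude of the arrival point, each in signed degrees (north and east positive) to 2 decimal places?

-26.82°, -134.93°

Angular distance δ = d/R = 1735/6371 = 0.27233 rad; initial bearing θ = 3.2289 rad.
sin φ₂ = sin φ₁ cos δ + cos φ₁ sin δ cos θ = (-0.1956)(0.9631) + (0.9807)(0.2690)(-0.9962) = -0.4512, so φ₂ = -26.82°.
Δλ = atan2(sin θ sin δ cos φ₁, cos δ − sin φ₁ sin φ₂) = atan2(-0.0230, 0.8749) = -1.505°.
λ₂ = -133.420° − 1.505° = -134.93°.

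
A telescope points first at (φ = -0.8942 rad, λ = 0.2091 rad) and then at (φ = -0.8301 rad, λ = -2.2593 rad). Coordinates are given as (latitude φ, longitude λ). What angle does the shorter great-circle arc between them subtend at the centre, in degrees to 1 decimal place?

Let φ₁ = -0.8942 rad, φ₂ = -0.8301 rad, and Δλ = -2.4684 rad.
Haversine: a = sin²(Δφ/2) + cos φ₁ cos φ₂ sin²(Δλ/2) = 0.0010 + (0.6261)(0.6748)(0.8909) = 0.37746.
Central angle c = 2·arcsin(√a) = 1.32319 rad.
So the angular separation is 75.8°.

75.8°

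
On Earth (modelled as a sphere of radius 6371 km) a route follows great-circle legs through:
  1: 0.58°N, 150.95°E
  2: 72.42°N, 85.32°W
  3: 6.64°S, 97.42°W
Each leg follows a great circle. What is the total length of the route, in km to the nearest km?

19853 km

Leg 1→2: central angle 1.7295 rad, distance 11018.8 km.
Leg 2→3: central angle 1.3866 rad, distance 8834.3 km.
Total: 11018.8 + 8834.3 ≈ 19853 km.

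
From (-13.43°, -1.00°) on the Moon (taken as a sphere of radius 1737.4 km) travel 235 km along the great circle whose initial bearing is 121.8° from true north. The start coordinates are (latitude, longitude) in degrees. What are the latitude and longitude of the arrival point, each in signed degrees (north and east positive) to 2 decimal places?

-17.41°, 5.90°

Angular distance δ = d/R = 235/1737.4 = 0.13526 rad; initial bearing θ = 2.1258 rad.
sin φ₂ = sin φ₁ cos δ + cos φ₁ sin δ cos θ = (-0.2323)(0.9909) + (0.9727)(0.1348)(-0.5270) = -0.2993, so φ₂ = -17.41°.
Δλ = atan2(sin θ sin δ cos φ₁, cos δ − sin φ₁ sin φ₂) = atan2(0.1115, 0.9214) = 6.898°.
λ₂ = -1.000° + 6.898° = 5.90°.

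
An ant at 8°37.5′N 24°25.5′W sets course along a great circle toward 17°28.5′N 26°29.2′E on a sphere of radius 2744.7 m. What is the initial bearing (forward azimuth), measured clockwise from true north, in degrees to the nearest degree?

With φ₁ = 0.1505, φ₂ = 0.3050, Δλ = 0.8886 rad, the forward-azimuth formula gives
θ = atan2( sin Δλ cos φ₂ , cos φ₁ sin φ₂ − sin φ₁ cos φ₂ cos Δλ ) = atan2(0.7404, 0.2067) = 74.40°.
So the initial bearing is 74°.

74°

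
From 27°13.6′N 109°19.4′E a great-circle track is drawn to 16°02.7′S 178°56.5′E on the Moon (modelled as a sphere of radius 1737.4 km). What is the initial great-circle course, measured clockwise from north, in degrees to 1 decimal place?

113.9°

With φ₁ = 0.4752, φ₂ = -0.2800, Δλ = 1.2151 rad, the forward-azimuth formula gives
θ = atan2( sin Δλ cos φ₂ , cos φ₁ sin φ₂ − sin φ₁ cos φ₂ cos Δλ ) = atan2(0.9009, -0.3989) = 113.88°.
So the initial bearing is 113.9°.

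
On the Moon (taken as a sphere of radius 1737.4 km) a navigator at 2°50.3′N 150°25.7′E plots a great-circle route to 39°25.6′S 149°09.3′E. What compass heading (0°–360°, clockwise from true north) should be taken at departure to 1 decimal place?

181.5°

With φ₁ = 0.0495, φ₂ = -0.6881, Δλ = -0.0222 rad, the forward-azimuth formula gives
θ = atan2( sin Δλ cos φ₂ , cos φ₁ sin φ₂ − sin φ₁ cos φ₂ cos Δλ ) = atan2(-0.0172, -0.6726) = -178.54°.
Adding 360° brings this into [0°, 360°): 181.5°.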